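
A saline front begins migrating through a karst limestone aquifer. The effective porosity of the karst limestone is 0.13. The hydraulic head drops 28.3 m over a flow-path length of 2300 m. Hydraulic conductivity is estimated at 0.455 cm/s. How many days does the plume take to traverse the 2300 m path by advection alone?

Convert K: 0.455 cm/s × 864 = 393.1 m/day.
Hydraulic gradient i = Δh / L = 28.3 / 2300 = 0.01230.
Darcy flux q = K · i = 393.1 × 0.01230 = 4.837 m/day.
Seepage velocity v = q / n_e = 4.837 / 0.13 = 37.21 m/day.
Travel time t = L / v = 2300 / 37.21 = 61.81 days.

61.8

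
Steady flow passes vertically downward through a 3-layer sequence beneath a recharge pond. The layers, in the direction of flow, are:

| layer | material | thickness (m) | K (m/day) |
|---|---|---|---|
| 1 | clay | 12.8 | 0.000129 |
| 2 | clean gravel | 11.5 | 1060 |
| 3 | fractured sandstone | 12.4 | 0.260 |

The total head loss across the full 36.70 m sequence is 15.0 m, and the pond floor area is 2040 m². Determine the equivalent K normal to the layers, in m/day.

Flow is perpendicular to layering, so the layers act in series and the equivalent K is the thickness-weighted harmonic mean.
Total thickness L = 12.8 + 11.5 + 12.4 = 36.70 m.
Σ(b_i/K_i) = 12.8/0.000129 + 11.5/1060 + 12.4/0.260 = 99273 d.
K_eq = L / Σ(b_i/K_i) = 36.70 / 99273 = 0.0003697 m/day.

0.000370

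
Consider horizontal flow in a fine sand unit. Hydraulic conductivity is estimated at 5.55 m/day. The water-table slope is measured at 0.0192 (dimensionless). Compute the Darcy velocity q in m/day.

Hydraulic gradient i = 0.0192.
Specific discharge q = K · i = 5.550 × 0.01920 = 0.1066 m/day.

0.107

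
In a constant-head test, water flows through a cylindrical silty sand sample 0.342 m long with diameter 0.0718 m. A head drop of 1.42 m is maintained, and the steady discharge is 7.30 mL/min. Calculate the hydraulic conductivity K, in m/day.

0.625

Cross-sectional area A = π·(d/2)² = π × (0.0718/2)² = 0.004049 m².
Convert discharge: 7.30 mL/min = 1.217e-07 m³/s.
Darcy's law rearranged: K = Q·L / (A·Δh) = 1.217e-07 × 0.342 / (0.004049 × 1.42) = 7.237e-06 m/s = 0.6253 m/day.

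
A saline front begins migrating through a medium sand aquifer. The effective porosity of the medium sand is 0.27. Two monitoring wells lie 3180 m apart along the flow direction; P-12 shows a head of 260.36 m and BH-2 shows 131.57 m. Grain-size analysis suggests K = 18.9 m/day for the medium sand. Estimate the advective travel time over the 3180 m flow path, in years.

Hydraulic gradient i = (260.36 − 131.57) / 3180 = 128.79 / 3180 = 0.04050.
Darcy flux q = K · i = 18.90 × 0.04050 = 0.7654 m/day.
Seepage velocity v = q / n_e = 0.7654 / 0.27 = 2.835 m/day.
Travel time t = L / v = 3180 / 2.835 = 1122 days = 3.071 years.

3.07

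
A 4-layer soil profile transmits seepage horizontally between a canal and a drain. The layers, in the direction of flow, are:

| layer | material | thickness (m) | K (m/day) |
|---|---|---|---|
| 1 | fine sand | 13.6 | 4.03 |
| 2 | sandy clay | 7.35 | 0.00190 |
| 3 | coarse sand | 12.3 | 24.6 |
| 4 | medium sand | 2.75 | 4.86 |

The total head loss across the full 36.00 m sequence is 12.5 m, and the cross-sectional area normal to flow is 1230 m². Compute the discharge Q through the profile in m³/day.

Flow is perpendicular to layering, so the layers act in series and the equivalent K is the thickness-weighted harmonic mean.
Total thickness L = 13.6 + 7.35 + 12.3 + 2.75 = 36.00 m.
Σ(b_i/K_i) = 13.6/4.03 + 7.35/0.00190 + 12.3/24.6 + 2.75/4.86 = 3873 d.
K_eq = L / Σ(b_i/K_i) = 36.00 / 3873 = 0.009295 m/day.
Q = K_eq · A · (Δh/L) = 0.009295 × 1230 × (12.5/36.00) = 3.970 m³/day.

3.97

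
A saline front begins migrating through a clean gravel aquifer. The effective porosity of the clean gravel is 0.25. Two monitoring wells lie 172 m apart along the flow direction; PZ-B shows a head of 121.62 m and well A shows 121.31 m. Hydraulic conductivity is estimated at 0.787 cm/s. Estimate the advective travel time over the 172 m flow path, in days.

Convert K: 0.787 cm/s × 864 = 680.0 m/day.
Hydraulic gradient i = (121.62 − 121.31) / 172 = 0.31 / 172 = 0.001802.
Darcy flux q = K · i = 680.0 × 0.001802 = 1.226 m/day.
Seepage velocity v = q / n_e = 1.226 / 0.25 = 4.902 m/day.
Travel time t = L / v = 172 / 4.902 = 35.09 days.

35.1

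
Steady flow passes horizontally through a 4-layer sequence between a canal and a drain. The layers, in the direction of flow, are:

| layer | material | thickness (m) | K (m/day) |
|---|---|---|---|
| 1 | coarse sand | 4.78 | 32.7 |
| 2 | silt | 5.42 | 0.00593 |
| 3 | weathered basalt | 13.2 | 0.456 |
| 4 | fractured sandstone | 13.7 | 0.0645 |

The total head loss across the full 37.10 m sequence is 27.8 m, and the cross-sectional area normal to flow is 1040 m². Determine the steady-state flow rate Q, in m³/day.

Flow is perpendicular to layering, so the layers act in series and the equivalent K is the thickness-weighted harmonic mean.
Total thickness L = 4.78 + 5.42 + 13.2 + 13.7 = 37.10 m.
Σ(b_i/K_i) = 4.78/32.7 + 5.42/0.00593 + 13.2/0.456 + 13.7/0.0645 = 1155 d.
K_eq = L / Σ(b_i/K_i) = 37.10 / 1155 = 0.03211 m/day.
Q = K_eq · A · (Δh/L) = 0.03211 × 1040 × (27.8/37.10) = 25.02 m³/day.

25.0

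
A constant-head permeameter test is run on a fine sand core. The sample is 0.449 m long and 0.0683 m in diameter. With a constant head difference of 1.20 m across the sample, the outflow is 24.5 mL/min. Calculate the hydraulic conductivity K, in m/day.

3.60

Cross-sectional area A = π·(d/2)² = π × (0.0683/2)² = 0.003664 m².
Convert discharge: 24.5 mL/min = 4.083e-07 m³/s.
Darcy's law rearranged: K = Q·L / (A·Δh) = 4.083e-07 × 0.449 / (0.003664 × 1.20) = 4.170e-05 m/s = 3.603 m/day.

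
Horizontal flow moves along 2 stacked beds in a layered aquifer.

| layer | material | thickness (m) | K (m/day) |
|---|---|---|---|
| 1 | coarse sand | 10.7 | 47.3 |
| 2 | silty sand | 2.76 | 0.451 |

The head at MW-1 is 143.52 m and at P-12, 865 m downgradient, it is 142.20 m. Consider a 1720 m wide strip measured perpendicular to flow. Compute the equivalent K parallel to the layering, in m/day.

37.7

Flow is parallel to layering, so each bed carries its own Darcy discharge and the transmissivities add.
Σ(K_i·b_i) = 47.3×10.7 + 0.451×2.76 = 507.4 m²/day.
Total thickness b = 13.46 m, so K_eq = Σ(K_i·b_i)/b = 37.69 m/day.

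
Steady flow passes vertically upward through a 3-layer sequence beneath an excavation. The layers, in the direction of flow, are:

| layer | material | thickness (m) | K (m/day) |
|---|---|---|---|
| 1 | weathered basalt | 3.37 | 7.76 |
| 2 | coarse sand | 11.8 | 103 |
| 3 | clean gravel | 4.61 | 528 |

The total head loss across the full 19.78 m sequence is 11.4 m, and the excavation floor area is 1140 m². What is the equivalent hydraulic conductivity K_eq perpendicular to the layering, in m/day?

Flow is perpendicular to layering, so the layers act in series and the equivalent K is the thickness-weighted harmonic mean.
Total thickness L = 3.37 + 11.8 + 4.61 = 19.78 m.
Σ(b_i/K_i) = 3.37/7.76 + 11.8/103 + 4.61/528 = 0.5576 d.
K_eq = L / Σ(b_i/K_i) = 19.78 / 0.5576 = 35.48 m/day.

35.5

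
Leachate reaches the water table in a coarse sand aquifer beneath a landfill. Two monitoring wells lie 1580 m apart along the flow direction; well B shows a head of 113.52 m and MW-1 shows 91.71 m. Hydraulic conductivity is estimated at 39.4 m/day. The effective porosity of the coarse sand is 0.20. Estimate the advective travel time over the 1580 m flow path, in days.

Hydraulic gradient i = (113.52 − 91.71) / 1580 = 21.81 / 1580 = 0.01380.
Darcy flux q = K · i = 39.40 × 0.01380 = 0.5439 m/day.
Seepage velocity v = q / n_e = 0.5439 / 0.20 = 2.719 m/day.
Travel time t = L / v = 1580 / 2.719 = 581.0 days.

581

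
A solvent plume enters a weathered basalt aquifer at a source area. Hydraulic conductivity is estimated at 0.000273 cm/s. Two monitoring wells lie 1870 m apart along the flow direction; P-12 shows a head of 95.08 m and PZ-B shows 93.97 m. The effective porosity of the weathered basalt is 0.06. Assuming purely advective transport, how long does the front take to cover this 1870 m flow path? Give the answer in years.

Convert K: 0.000273 cm/s × 864 = 0.2359 m/day.
Hydraulic gradient i = (95.08 − 93.97) / 1870 = 1.11 / 1870 = 0.0005936.
Darcy flux q = K · i = 0.2359 × 0.0005936 = 0.0001400 m/day.
Seepage velocity v = q / n_e = 0.0001400 / 0.06 = 0.002333 m/day.
Travel time t = L / v = 1870 / 0.002333 = 8.014e+05 days = 2194 years.

2190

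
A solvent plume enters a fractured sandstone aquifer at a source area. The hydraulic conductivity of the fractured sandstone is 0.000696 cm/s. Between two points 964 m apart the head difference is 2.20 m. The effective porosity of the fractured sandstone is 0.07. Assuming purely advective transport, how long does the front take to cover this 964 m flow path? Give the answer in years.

Convert K: 0.000696 cm/s × 864 = 0.6013 m/day.
Hydraulic gradient i = Δh / L = 2.20 / 964 = 0.002282.
Darcy flux q = K · i = 0.6013 × 0.002282 = 0.001372 m/day.
Seepage velocity v = q / n_e = 0.001372 / 0.07 = 0.01961 m/day.
Travel time t = L / v = 964 / 0.01961 = 49171 days = 134.6 years.

135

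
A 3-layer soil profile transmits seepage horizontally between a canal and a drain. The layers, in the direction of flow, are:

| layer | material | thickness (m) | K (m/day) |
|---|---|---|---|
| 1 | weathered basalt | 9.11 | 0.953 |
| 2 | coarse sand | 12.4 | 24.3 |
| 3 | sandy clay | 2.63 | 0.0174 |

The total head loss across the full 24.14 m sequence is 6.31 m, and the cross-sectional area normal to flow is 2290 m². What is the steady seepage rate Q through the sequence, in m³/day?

89.6

Flow is perpendicular to layering, so the layers act in series and the equivalent K is the thickness-weighted harmonic mean.
Total thickness L = 9.11 + 12.4 + 2.63 = 24.14 m.
Σ(b_i/K_i) = 9.11/0.953 + 12.4/24.3 + 2.63/0.0174 = 161.2 d.
K_eq = L / Σ(b_i/K_i) = 24.14 / 161.2 = 0.1497 m/day.
Q = K_eq · A · (Δh/L) = 0.1497 × 2290 × (6.31/24.14) = 89.63 m³/day.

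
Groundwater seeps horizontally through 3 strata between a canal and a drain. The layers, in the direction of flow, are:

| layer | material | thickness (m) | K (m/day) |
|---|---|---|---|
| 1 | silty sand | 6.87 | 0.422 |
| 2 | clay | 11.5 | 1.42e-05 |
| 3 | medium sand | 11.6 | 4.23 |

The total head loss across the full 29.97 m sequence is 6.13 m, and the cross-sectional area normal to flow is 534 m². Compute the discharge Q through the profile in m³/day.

Flow is perpendicular to layering, so the layers act in series and the equivalent K is the thickness-weighted harmonic mean.
Total thickness L = 6.87 + 11.5 + 11.6 = 29.97 m.
Σ(b_i/K_i) = 6.87/0.422 + 11.5/1.42e-05 + 11.6/4.23 = 8.099e+05 d.
K_eq = L / Σ(b_i/K_i) = 29.97 / 8.099e+05 = 3.701e-05 m/day.
Q = K_eq · A · (Δh/L) = 3.701e-05 × 534 × (6.13/29.97) = 0.004042 m³/day.

0.00404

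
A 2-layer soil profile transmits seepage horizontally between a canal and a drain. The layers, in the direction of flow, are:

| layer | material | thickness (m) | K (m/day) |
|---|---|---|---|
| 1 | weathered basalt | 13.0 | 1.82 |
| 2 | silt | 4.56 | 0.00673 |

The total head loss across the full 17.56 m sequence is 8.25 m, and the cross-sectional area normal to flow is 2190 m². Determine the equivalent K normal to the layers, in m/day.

Flow is perpendicular to layering, so the layers act in series and the equivalent K is the thickness-weighted harmonic mean.
Total thickness L = 13.0 + 4.56 = 17.56 m.
Σ(b_i/K_i) = 13.0/1.82 + 4.56/0.00673 = 684.7 d.
K_eq = L / Σ(b_i/K_i) = 17.56 / 684.7 = 0.02565 m/day.

0.0256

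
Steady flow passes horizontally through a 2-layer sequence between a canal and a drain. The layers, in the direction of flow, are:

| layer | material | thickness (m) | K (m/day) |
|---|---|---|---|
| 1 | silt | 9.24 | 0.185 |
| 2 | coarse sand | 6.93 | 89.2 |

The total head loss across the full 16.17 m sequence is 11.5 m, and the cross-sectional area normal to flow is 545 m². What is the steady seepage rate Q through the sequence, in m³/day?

Flow is perpendicular to layering, so the layers act in series and the equivalent K is the thickness-weighted harmonic mean.
Total thickness L = 9.24 + 6.93 = 16.17 m.
Σ(b_i/K_i) = 9.24/0.185 + 6.93/89.2 = 50.02 d.
K_eq = L / Σ(b_i/K_i) = 16.17 / 50.02 = 0.3232 m/day.
Q = K_eq · A · (Δh/L) = 0.3232 × 545 × (11.5/16.17) = 125.3 m³/day.

125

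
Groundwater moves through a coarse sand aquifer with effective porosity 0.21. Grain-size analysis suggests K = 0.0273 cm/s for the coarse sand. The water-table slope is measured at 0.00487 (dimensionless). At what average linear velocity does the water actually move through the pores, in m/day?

Convert K: 0.0273 cm/s × 864 = 23.59 m/day.
Hydraulic gradient i = 0.00487.
Darcy flux q = K · i = 23.59 × 0.004870 = 0.1149 m/day.
Seepage velocity v = q / n_e = 0.1149 / 0.21 = 0.5470 m/day.

0.547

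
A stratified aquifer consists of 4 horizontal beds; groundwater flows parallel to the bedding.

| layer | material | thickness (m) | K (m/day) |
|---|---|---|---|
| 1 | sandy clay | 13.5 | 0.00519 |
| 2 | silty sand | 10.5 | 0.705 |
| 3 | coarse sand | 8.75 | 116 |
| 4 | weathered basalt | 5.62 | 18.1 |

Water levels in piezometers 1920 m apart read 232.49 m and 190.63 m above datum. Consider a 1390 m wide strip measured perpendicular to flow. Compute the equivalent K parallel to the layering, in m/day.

Flow is parallel to layering, so each bed carries its own Darcy discharge and the transmissivities add.
Σ(K_i·b_i) = 0.00519×13.5 + 0.705×10.5 + 116×8.75 + 18.1×5.62 = 1124 m²/day.
Total thickness b = 38.37 m, so K_eq = Σ(K_i·b_i)/b = 29.30 m/day.

29.3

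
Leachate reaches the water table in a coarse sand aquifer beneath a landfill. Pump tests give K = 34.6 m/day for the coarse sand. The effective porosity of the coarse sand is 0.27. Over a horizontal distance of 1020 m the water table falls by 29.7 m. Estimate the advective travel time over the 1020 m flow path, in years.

0.748

Hydraulic gradient i = Δh / L = 29.7 / 1020 = 0.02912.
Darcy flux q = K · i = 34.60 × 0.02912 = 1.007 m/day.
Seepage velocity v = q / n_e = 1.007 / 0.27 = 3.731 m/day.
Travel time t = L / v = 1020 / 3.731 = 273.4 days = 0.7484 years.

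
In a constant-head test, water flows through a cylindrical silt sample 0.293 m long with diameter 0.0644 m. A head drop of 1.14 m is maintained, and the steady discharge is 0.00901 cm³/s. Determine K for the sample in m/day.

0.0614

Cross-sectional area A = π·(d/2)² = π × (0.0644/2)² = 0.003257 m².
Convert discharge: 0.00901 cm³/s = 9.010e-09 m³/s.
Darcy's law rearranged: K = Q·L / (A·Δh) = 9.010e-09 × 0.293 / (0.003257 × 1.14) = 7.109e-07 m/s = 0.06142 m/day.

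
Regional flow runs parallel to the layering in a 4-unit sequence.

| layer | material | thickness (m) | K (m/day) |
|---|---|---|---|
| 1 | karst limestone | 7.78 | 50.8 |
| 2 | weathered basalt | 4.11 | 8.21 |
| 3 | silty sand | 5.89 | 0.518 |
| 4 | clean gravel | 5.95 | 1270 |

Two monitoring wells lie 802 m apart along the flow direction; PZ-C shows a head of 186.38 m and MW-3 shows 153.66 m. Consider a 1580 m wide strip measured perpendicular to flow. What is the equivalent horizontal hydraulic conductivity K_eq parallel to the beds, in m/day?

Flow is parallel to layering, so each bed carries its own Darcy discharge and the transmissivities add.
Σ(K_i·b_i) = 50.8×7.78 + 8.21×4.11 + 0.518×5.89 + 1270×5.95 = 7989 m²/day.
Total thickness b = 23.73 m, so K_eq = Σ(K_i·b_i)/b = 336.6 m/day.

337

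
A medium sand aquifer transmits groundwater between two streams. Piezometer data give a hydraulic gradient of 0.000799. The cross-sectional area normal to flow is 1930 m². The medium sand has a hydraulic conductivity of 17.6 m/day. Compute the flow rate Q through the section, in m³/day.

27.1

Hydraulic gradient i = 0.000799.
Darcy's law: Q = K · A · i = 17.60 × 1930 × 0.0007990 = 27.14 m³/day.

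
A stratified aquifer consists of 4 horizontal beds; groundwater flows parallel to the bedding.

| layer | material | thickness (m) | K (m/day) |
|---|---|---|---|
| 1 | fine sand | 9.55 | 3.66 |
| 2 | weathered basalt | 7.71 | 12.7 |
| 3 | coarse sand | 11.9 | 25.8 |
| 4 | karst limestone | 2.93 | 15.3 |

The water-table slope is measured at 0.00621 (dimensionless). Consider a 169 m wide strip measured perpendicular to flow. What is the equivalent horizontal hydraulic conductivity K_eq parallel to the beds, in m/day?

Flow is parallel to layering, so each bed carries its own Darcy discharge and the transmissivities add.
Σ(K_i·b_i) = 3.66×9.55 + 12.7×7.71 + 25.8×11.9 + 15.3×2.93 = 484.7 m²/day.
Total thickness b = 32.09 m, so K_eq = Σ(K_i·b_i)/b = 15.10 m/day.

15.1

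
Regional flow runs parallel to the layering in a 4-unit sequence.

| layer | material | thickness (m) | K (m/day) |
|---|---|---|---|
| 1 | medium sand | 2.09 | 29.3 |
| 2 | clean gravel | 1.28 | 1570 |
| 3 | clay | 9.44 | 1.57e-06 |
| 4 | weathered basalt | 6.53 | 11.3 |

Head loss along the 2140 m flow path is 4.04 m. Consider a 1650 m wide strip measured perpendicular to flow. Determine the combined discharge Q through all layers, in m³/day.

6680

Flow is parallel to layering, so each bed carries its own Darcy discharge and the transmissivities add.
Σ(K_i·b_i) = 29.3×2.09 + 1570×1.28 + 1.57e-06×9.44 + 11.3×6.53 = 2145 m²/day.
Hydraulic gradient i = Δh / L = 4.04 / 2140 = 0.001888.
Q = Σ(K_i·b_i) · W · i = 2145 × 1650 × 0.001888 = 6680 m³/day.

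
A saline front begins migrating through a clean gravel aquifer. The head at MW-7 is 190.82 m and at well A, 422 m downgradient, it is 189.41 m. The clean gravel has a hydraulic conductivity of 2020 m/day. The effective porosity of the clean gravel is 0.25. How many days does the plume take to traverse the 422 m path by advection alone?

15.6

Hydraulic gradient i = (190.82 − 189.41) / 422 = 1.41 / 422 = 0.003341.
Darcy flux q = K · i = 2020 × 0.003341 = 6.749 m/day.
Seepage velocity v = q / n_e = 6.749 / 0.25 = 27.00 m/day.
Travel time t = L / v = 422 / 27.00 = 15.63 days.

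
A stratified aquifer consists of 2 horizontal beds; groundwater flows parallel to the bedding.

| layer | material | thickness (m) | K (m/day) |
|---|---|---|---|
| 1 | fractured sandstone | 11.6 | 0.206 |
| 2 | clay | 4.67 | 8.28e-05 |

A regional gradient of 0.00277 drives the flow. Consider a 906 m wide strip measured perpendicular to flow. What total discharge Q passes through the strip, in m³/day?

Flow is parallel to layering, so each bed carries its own Darcy discharge and the transmissivities add.
Σ(K_i·b_i) = 0.206×11.6 + 8.28e-05×4.67 = 2.390 m²/day.
Hydraulic gradient i = 0.00277.
Q = Σ(K_i·b_i) · W · i = 2.390 × 906 × 0.002770 = 5.998 m³/day.

6.00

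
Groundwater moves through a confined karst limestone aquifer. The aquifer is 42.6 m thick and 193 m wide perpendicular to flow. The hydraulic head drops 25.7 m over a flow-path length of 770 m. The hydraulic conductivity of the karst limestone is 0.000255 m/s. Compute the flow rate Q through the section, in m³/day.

Convert K: 0.000255 m/s × 86400 = 22.03 m/day.
Cross-sectional area A = 193 × 42.6 = 8222 m².
Hydraulic gradient i = Δh / L = 25.7 / 770 = 0.03338.
Darcy's law: Q = K · A · i = 22.03 × 8222 × 0.03338 = 6046 m³/day.

6050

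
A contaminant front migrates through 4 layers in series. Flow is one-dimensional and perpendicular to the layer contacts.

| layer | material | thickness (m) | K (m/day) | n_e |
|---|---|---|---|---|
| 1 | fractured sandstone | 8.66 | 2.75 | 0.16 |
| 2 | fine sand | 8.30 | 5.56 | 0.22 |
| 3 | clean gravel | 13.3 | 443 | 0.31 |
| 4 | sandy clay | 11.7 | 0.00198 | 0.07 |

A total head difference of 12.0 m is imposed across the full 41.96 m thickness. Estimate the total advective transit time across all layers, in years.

11.0

With flow normal to the layers, continuity requires the same specific discharge q through every layer.
Σ(b_i/K_i) = 8.66/2.75 + 8.30/5.56 + 13.3/443 + 11.7/0.00198 = 5914 d.
q = Δh / Σ(b_i/K_i) = 12.0 / 5914 = 0.002029 m/day.
In each layer the seepage velocity is v_i = q/n_i, so the layer transit time is t_i = b_i·n_i / q:
  layer 1 (fractured sandstone): t_1 = 8.66 × 0.16 / 0.002029 = 682.8 d
  layer 2 (fine sand): t_2 = 8.30 × 0.22 / 0.002029 = 899.9 d
  layer 3 (clean gravel): t_3 = 13.3 × 0.31 / 0.002029 = 2032 d
  layer 4 (sandy clay): t_4 = 11.7 × 0.07 / 0.002029 = 403.6 d
Total t = Σ t_i = 4018 days = 11.00 years.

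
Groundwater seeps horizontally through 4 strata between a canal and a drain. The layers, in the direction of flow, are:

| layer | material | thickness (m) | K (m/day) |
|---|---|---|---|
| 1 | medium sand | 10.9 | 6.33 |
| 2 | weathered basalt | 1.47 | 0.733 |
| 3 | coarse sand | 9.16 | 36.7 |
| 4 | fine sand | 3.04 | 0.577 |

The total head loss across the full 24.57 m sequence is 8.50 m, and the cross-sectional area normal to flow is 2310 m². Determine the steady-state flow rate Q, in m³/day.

2120

Flow is perpendicular to layering, so the layers act in series and the equivalent K is the thickness-weighted harmonic mean.
Total thickness L = 10.9 + 1.47 + 9.16 + 3.04 = 24.57 m.
Σ(b_i/K_i) = 10.9/6.33 + 1.47/0.733 + 9.16/36.7 + 3.04/0.577 = 9.246 d.
K_eq = L / Σ(b_i/K_i) = 24.57 / 9.246 = 2.657 m/day.
Q = K_eq · A · (Δh/L) = 2.657 × 2310 × (8.50/24.57) = 2124 m³/day.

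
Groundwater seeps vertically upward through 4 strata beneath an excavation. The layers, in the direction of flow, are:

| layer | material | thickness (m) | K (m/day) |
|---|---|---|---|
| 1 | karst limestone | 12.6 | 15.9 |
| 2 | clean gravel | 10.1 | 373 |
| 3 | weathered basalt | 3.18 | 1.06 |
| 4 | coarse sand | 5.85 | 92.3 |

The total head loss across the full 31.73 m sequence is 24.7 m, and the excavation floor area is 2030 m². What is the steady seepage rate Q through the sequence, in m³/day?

Flow is perpendicular to layering, so the layers act in series and the equivalent K is the thickness-weighted harmonic mean.
Total thickness L = 12.6 + 10.1 + 3.18 + 5.85 = 31.73 m.
Σ(b_i/K_i) = 12.6/15.9 + 10.1/373 + 3.18/1.06 + 5.85/92.3 = 3.883 d.
K_eq = L / Σ(b_i/K_i) = 31.73 / 3.883 = 8.172 m/day.
Q = K_eq · A · (Δh/L) = 8.172 × 2030 × (24.7/31.73) = 12913 m³/day.

12900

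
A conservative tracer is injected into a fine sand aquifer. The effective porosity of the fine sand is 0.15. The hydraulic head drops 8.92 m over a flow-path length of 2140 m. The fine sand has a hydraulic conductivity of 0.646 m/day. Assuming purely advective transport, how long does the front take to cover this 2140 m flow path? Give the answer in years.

326

Hydraulic gradient i = Δh / L = 8.92 / 2140 = 0.004168.
Darcy flux q = K · i = 0.6460 × 0.004168 = 0.002693 m/day.
Seepage velocity v = q / n_e = 0.002693 / 0.15 = 0.01795 m/day.
Travel time t = L / v = 2140 / 0.01795 = 1.192e+05 days = 326.4 years.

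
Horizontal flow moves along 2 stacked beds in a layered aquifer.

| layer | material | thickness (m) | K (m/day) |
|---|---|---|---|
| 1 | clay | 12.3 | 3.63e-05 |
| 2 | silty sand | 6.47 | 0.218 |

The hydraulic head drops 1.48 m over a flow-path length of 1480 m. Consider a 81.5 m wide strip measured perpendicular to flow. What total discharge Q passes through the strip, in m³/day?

Flow is parallel to layering, so each bed carries its own Darcy discharge and the transmissivities add.
Σ(K_i·b_i) = 3.63e-05×12.3 + 0.218×6.47 = 1.411 m²/day.
Hydraulic gradient i = Δh / L = 1.48 / 1480 = 0.001000.
Q = Σ(K_i·b_i) · W · i = 1.411 × 81.5 × 0.001000 = 0.1150 m³/day.

0.115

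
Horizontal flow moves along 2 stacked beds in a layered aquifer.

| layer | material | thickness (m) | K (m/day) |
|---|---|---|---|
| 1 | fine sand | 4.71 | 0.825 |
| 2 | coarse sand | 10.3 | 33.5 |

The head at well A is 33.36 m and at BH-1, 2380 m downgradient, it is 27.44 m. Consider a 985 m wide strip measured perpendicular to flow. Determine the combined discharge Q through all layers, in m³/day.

855

Flow is parallel to layering, so each bed carries its own Darcy discharge and the transmissivities add.
Σ(K_i·b_i) = 0.825×4.71 + 33.5×10.3 = 348.9 m²/day.
Hydraulic gradient i = (33.36 − 27.44) / 2380 = 5.92 / 2380 = 0.002487.
Q = Σ(K_i·b_i) · W · i = 348.9 × 985 × 0.002487 = 854.9 m³/day.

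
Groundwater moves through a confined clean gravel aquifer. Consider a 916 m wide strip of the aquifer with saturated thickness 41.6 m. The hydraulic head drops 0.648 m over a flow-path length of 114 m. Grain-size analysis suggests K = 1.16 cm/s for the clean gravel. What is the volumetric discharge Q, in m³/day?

217000

Convert K: 1.16 cm/s × 864 = 1002 m/day.
Cross-sectional area A = 916 × 41.6 = 38106 m².
Hydraulic gradient i = Δh / L = 0.648 / 114 = 0.005684.
Darcy's law: Q = K · A · i = 1002 × 38106 × 0.005684 = 2.171e+05 m³/day.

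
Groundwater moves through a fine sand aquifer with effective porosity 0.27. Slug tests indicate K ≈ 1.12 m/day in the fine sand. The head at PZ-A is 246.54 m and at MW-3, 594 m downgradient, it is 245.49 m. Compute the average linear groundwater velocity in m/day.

0.00733

Hydraulic gradient i = (246.54 − 245.49) / 594 = 1.05 / 594 = 0.001768.
Darcy flux q = K · i = 1.120 × 0.001768 = 0.001980 m/day.
Seepage velocity v = q / n_e = 0.001980 / 0.27 = 0.007333 m/day.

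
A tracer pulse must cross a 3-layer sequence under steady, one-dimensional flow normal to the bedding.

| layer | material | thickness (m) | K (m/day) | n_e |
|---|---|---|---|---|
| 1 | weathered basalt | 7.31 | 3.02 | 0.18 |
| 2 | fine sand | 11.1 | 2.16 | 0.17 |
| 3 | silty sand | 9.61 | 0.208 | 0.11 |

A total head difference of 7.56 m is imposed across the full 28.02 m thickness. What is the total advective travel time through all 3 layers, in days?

With flow normal to the layers, continuity requires the same specific discharge q through every layer.
Σ(b_i/K_i) = 7.31/3.02 + 11.1/2.16 + 9.61/0.208 = 53.76 d.
q = Δh / Σ(b_i/K_i) = 7.56 / 53.76 = 0.1406 m/day.
In each layer the seepage velocity is v_i = q/n_i, so the layer transit time is t_i = b_i·n_i / q:
  layer 1 (weathered basalt): t_1 = 7.31 × 0.18 / 0.1406 = 9.357 d
  layer 2 (fine sand): t_2 = 11.1 × 0.17 / 0.1406 = 13.42 d
  layer 3 (silty sand): t_3 = 9.61 × 0.11 / 0.1406 = 7.517 d
Total t = Σ t_i = 30.29 days.

30.3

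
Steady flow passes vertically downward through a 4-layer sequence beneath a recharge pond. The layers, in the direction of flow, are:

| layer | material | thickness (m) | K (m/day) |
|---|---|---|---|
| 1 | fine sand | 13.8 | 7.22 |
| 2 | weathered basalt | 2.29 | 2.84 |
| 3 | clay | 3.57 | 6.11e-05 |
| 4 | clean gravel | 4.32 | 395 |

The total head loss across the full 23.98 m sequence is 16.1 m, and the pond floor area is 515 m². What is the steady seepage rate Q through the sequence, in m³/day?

Flow is perpendicular to layering, so the layers act in series and the equivalent K is the thickness-weighted harmonic mean.
Total thickness L = 13.8 + 2.29 + 3.57 + 4.32 = 23.98 m.
Σ(b_i/K_i) = 13.8/7.22 + 2.29/2.84 + 3.57/6.11e-05 + 4.32/395 = 58432 d.
K_eq = L / Σ(b_i/K_i) = 23.98 / 58432 = 0.0004104 m/day.
Q = K_eq · A · (Δh/L) = 0.0004104 × 515 × (16.1/23.98) = 0.1419 m³/day.

0.142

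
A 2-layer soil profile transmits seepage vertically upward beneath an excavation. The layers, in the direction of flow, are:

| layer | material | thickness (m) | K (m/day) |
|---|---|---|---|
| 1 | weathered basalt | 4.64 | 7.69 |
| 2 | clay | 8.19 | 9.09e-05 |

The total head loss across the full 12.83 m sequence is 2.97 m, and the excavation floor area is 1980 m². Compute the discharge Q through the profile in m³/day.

0.0653

Flow is perpendicular to layering, so the layers act in series and the equivalent K is the thickness-weighted harmonic mean.
Total thickness L = 4.64 + 8.19 = 12.83 m.
Σ(b_i/K_i) = 4.64/7.69 + 8.19/9.09e-05 = 90100 d.
K_eq = L / Σ(b_i/K_i) = 12.83 / 90100 = 0.0001424 m/day.
Q = K_eq · A · (Δh/L) = 0.0001424 × 1980 × (2.97/12.83) = 0.06527 m³/day.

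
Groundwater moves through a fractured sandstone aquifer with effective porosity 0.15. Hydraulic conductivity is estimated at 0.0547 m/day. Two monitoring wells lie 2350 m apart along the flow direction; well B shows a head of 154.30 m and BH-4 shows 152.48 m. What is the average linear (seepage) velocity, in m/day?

Hydraulic gradient i = (154.30 − 152.48) / 2350 = 1.82 / 2350 = 0.0007745.
Darcy flux q = K · i = 0.05470 × 0.0007745 = 4.236e-05 m/day.
Seepage velocity v = q / n_e = 4.236e-05 / 0.15 = 0.0002824 m/day.

0.000282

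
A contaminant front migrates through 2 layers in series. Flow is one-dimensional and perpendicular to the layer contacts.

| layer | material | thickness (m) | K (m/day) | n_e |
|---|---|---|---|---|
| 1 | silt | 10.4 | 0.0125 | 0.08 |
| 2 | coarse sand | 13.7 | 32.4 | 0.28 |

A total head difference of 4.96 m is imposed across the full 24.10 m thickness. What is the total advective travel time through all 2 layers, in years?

2.14

With flow normal to the layers, continuity requires the same specific discharge q through every layer.
Σ(b_i/K_i) = 10.4/0.0125 + 13.7/32.4 = 832.4 d.
q = Δh / Σ(b_i/K_i) = 4.96 / 832.4 = 0.005959 m/day.
In each layer the seepage velocity is v_i = q/n_i, so the layer transit time is t_i = b_i·n_i / q:
  layer 1 (silt): t_1 = 10.4 × 0.08 / 0.005959 = 139.6 d
  layer 2 (coarse sand): t_2 = 13.7 × 0.28 / 0.005959 = 643.8 d
Total t = Σ t_i = 783.4 days = 2.145 years.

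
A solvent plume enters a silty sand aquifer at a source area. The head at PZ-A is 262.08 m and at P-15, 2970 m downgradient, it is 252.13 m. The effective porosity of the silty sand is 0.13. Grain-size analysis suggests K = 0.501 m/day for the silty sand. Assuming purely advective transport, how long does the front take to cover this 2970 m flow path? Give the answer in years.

630

Hydraulic gradient i = (262.08 − 252.13) / 2970 = 9.95 / 2970 = 0.003350.
Darcy flux q = K · i = 0.5010 × 0.003350 = 0.001678 m/day.
Seepage velocity v = q / n_e = 0.001678 / 0.13 = 0.01291 m/day.
Travel time t = L / v = 2970 / 0.01291 = 2.300e+05 days = 629.8 years.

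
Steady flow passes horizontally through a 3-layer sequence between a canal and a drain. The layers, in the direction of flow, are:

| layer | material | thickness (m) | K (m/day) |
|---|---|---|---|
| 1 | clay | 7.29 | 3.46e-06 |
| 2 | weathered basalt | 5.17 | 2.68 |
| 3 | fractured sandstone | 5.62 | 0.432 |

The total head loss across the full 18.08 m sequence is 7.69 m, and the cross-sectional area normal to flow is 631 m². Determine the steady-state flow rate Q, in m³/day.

0.00230

Flow is perpendicular to layering, so the layers act in series and the equivalent K is the thickness-weighted harmonic mean.
Total thickness L = 7.29 + 5.17 + 5.62 = 18.08 m.
Σ(b_i/K_i) = 7.29/3.46e-06 + 5.17/2.68 + 5.62/0.432 = 2.107e+06 d.
K_eq = L / Σ(b_i/K_i) = 18.08 / 2.107e+06 = 8.581e-06 m/day.
Q = K_eq · A · (Δh/L) = 8.581e-06 × 631 × (7.69/18.08) = 0.002303 m³/day.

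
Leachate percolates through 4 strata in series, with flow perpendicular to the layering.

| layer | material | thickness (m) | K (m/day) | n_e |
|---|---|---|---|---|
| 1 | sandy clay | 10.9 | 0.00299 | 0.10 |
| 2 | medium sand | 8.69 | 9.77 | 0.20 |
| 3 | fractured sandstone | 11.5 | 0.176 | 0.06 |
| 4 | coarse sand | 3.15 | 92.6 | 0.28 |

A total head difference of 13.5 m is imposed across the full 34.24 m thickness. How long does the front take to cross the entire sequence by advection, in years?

With flow normal to the layers, continuity requires the same specific discharge q through every layer.
Σ(b_i/K_i) = 10.9/0.00299 + 8.69/9.77 + 11.5/0.176 + 3.15/92.6 = 3712 d.
q = Δh / Σ(b_i/K_i) = 13.5 / 3712 = 0.003637 m/day.
In each layer the seepage velocity is v_i = q/n_i, so the layer transit time is t_i = b_i·n_i / q:
  layer 1 (sandy clay): t_1 = 10.9 × 0.10 / 0.003637 = 299.7 d
  layer 2 (medium sand): t_2 = 8.69 × 0.20 / 0.003637 = 477.9 d
  layer 3 (fractured sandstone): t_3 = 11.5 × 0.06 / 0.003637 = 189.7 d
  layer 4 (coarse sand): t_4 = 3.15 × 0.28 / 0.003637 = 242.5 d
Total t = Σ t_i = 1210 days = 3.312 years.

3.31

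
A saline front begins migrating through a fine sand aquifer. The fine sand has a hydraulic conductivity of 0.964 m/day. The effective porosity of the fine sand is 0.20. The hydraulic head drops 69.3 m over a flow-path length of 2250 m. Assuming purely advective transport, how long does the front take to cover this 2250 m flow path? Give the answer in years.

41.5

Hydraulic gradient i = Δh / L = 69.3 / 2250 = 0.03080.
Darcy flux q = K · i = 0.9640 × 0.03080 = 0.02969 m/day.
Seepage velocity v = q / n_e = 0.02969 / 0.20 = 0.1485 m/day.
Travel time t = L / v = 2250 / 0.1485 = 15156 days = 41.49 years.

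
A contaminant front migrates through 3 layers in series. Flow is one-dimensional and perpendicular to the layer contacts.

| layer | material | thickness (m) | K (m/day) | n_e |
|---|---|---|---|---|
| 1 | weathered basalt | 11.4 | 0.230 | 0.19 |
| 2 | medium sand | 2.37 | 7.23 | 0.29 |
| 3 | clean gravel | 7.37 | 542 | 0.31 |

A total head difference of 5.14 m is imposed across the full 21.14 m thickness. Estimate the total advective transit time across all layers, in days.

With flow normal to the layers, continuity requires the same specific discharge q through every layer.
Σ(b_i/K_i) = 11.4/0.230 + 2.37/7.23 + 7.37/542 = 49.91 d.
q = Δh / Σ(b_i/K_i) = 5.14 / 49.91 = 0.1030 m/day.
In each layer the seepage velocity is v_i = q/n_i, so the layer transit time is t_i = b_i·n_i / q:
  layer 1 (weathered basalt): t_1 = 11.4 × 0.19 / 0.1030 = 21.03 d
  layer 2 (medium sand): t_2 = 2.37 × 0.29 / 0.1030 = 6.673 d
  layer 3 (clean gravel): t_3 = 7.37 × 0.31 / 0.1030 = 22.18 d
Total t = Σ t_i = 49.89 days.

49.9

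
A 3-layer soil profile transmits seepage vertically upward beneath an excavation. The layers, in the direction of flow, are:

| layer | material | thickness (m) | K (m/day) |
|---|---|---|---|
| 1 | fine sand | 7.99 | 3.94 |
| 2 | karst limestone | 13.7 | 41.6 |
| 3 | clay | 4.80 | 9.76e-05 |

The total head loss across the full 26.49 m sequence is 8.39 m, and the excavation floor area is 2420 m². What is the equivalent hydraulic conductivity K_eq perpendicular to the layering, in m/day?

Flow is perpendicular to layering, so the layers act in series and the equivalent K is the thickness-weighted harmonic mean.
Total thickness L = 7.99 + 13.7 + 4.80 = 26.49 m.
Σ(b_i/K_i) = 7.99/3.94 + 13.7/41.6 + 4.80/9.76e-05 = 49183 d.
K_eq = L / Σ(b_i/K_i) = 26.49 / 49183 = 0.0005386 m/day.

0.000539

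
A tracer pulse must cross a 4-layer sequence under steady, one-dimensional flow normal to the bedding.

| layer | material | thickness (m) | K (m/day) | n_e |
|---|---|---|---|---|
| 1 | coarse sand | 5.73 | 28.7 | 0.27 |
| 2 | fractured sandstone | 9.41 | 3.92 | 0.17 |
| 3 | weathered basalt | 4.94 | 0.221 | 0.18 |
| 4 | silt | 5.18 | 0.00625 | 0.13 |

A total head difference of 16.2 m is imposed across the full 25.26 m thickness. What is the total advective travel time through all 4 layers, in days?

With flow normal to the layers, continuity requires the same specific discharge q through every layer.
Σ(b_i/K_i) = 5.73/28.7 + 9.41/3.92 + 4.94/0.221 + 5.18/0.00625 = 853.8 d.
q = Δh / Σ(b_i/K_i) = 16.2 / 853.8 = 0.01898 m/day.
In each layer the seepage velocity is v_i = q/n_i, so the layer transit time is t_i = b_i·n_i / q:
  layer 1 (coarse sand): t_1 = 5.73 × 0.27 / 0.01898 = 81.53 d
  layer 2 (fractured sandstone): t_2 = 9.41 × 0.17 / 0.01898 = 84.31 d
  layer 3 (weathered basalt): t_3 = 4.94 × 0.18 / 0.01898 = 46.86 d
  layer 4 (silt): t_4 = 5.18 × 0.13 / 0.01898 = 35.49 d
Total t = Σ t_i = 248.2 days.

248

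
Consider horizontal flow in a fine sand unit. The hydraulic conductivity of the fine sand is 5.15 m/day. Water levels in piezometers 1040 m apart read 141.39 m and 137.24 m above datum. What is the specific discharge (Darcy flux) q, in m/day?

Hydraulic gradient i = (141.39 − 137.24) / 1040 = 4.15 / 1040 = 0.003990.
Specific discharge q = K · i = 5.150 × 0.003990 = 0.02055 m/day.

0.0206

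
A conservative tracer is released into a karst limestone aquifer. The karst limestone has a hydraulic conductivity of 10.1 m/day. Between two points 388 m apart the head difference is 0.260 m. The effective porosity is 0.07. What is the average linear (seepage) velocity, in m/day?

Hydraulic gradient i = Δh / L = 0.260 / 388 = 0.0006701.
Darcy flux q = K · i = 10.10 × 0.0006701 = 0.006768 m/day.
Seepage velocity v = q / n_e = 0.006768 / 0.07 = 0.09669 m/day.

0.0967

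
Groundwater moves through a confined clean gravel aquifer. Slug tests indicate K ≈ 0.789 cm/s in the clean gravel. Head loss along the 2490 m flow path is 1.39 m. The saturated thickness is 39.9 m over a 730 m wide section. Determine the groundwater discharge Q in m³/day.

11100

Convert K: 0.789 cm/s × 864 = 681.7 m/day.
Cross-sectional area A = 730 × 39.9 = 29127 m².
Hydraulic gradient i = Δh / L = 1.39 / 2490 = 0.0005582.
Darcy's law: Q = K · A · i = 681.7 × 29127 × 0.0005582 = 11084 m³/day.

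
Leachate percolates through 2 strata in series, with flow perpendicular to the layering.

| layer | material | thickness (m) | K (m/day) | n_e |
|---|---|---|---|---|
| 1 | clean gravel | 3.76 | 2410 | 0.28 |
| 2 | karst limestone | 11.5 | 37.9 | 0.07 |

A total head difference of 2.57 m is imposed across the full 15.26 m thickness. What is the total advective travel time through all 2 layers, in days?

With flow normal to the layers, continuity requires the same specific discharge q through every layer.
Σ(b_i/K_i) = 3.76/2410 + 11.5/37.9 = 0.3050 d.
q = Δh / Σ(b_i/K_i) = 2.57 / 0.3050 = 8.426 m/day.
In each layer the seepage velocity is v_i = q/n_i, so the layer transit time is t_i = b_i·n_i / q:
  layer 1 (clean gravel): t_1 = 3.76 × 0.28 / 8.426 = 0.1249 d
  layer 2 (karst limestone): t_2 = 11.5 × 0.07 / 8.426 = 0.09553 d
Total t = Σ t_i = 0.2205 days.

0.220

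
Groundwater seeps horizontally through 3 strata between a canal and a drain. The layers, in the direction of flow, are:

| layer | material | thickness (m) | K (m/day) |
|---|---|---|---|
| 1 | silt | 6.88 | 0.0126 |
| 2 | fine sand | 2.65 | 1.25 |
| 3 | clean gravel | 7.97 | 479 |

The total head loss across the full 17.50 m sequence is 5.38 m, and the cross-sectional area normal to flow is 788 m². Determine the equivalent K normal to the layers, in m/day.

0.0319

Flow is perpendicular to layering, so the layers act in series and the equivalent K is the thickness-weighted harmonic mean.
Total thickness L = 6.88 + 2.65 + 7.97 = 17.50 m.
Σ(b_i/K_i) = 6.88/0.0126 + 2.65/1.25 + 7.97/479 = 548.2 d.
K_eq = L / Σ(b_i/K_i) = 17.50 / 548.2 = 0.03192 m/day.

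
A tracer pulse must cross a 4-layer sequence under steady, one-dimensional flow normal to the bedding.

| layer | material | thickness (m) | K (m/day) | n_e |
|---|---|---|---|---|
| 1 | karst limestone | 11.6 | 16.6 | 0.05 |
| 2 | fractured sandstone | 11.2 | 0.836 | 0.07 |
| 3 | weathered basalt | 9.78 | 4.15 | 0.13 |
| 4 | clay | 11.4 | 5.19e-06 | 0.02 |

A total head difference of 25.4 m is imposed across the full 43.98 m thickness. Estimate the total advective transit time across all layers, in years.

678

With flow normal to the layers, continuity requires the same specific discharge q through every layer.
Σ(b_i/K_i) = 11.6/16.6 + 11.2/0.836 + 9.78/4.15 + 11.4/5.19e-06 = 2.197e+06 d.
q = Δh / Σ(b_i/K_i) = 25.4 / 2.197e+06 = 1.156e-05 m/day.
In each layer the seepage velocity is v_i = q/n_i, so the layer transit time is t_i = b_i·n_i / q:
  layer 1 (karst limestone): t_1 = 11.6 × 0.05 / 1.156e-05 = 50157 d
  layer 2 (fractured sandstone): t_2 = 11.2 × 0.07 / 1.156e-05 = 67799 d
  layer 3 (weathered basalt): t_3 = 9.78 × 0.13 / 1.156e-05 = 1.099e+05 d
  layer 4 (clay): t_4 = 11.4 × 0.02 / 1.156e-05 = 19717 d
Total t = Σ t_i = 2.476e+05 days = 678.0 years.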